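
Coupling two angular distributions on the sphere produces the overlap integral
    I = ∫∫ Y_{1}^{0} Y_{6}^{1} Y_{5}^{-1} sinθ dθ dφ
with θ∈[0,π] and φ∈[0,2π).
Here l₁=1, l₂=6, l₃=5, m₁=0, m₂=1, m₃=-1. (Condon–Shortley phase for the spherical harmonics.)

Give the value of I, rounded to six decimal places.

Rules hold: Σm=0, L=12 even, 5≤5≤7.
N = 3·13·11 = 429
Δ = 2!·0!·10!/13! = 1/858
Racah Σ t=1..1: t=1:−1/14400 = -1/14400
⇒ 3j(1 6 5; 0 0 0)² = 6/143, sgn +1
Racah Σ t=1..1: t=1:−1/17280 = -1/17280
⇒ 3j(1 6 5; 0 1 -1)² = 35/858, sgn -1
4πI² = N·(3j₀)²·(3jₘ)² = 105/143
I = -1·√(0.734266/4π) = -0.24172507

-0.241725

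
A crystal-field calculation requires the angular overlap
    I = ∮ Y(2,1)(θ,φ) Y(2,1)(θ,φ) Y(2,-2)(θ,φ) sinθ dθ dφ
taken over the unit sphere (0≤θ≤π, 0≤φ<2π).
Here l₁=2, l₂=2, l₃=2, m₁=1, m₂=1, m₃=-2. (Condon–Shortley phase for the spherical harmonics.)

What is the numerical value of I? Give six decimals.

m-sum 0 ✓  L=6 even ✓  0≤2≤4 ✓
Π(2lᵢ+1) = 5×5×5 = 125
triangle coeff Δ(2,2,2) = 1/630
Σ_t [0,2]: t=0:+1/8 t=1:−1/1 t=2:+1/8 = -3/4
(3j)²=2/35 [(2 2 2; 0 0 0)], sign=-1
Σ_t [1,1]: t=1:−1/4 = -1/4
(3j)²=3/35 [(2 2 2; 1 1 -2)], sign=-1
⇒ 4πI² = 30/49
I = (+1)√(30/49/(4π)) = 0.22072812

0.220728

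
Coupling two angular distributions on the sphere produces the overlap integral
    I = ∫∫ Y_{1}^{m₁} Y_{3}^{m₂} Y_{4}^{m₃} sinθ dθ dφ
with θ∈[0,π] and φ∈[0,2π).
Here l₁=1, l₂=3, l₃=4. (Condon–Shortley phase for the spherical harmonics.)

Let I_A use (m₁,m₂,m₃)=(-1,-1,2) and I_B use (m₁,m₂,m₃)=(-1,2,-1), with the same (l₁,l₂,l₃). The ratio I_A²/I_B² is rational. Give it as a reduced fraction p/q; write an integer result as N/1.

5/1

l's match ⇒ only the (l;m) 3-j factors differ between A and B.
A: triangle coeff Δ(1,3,4) = 1/252; Σ_t [0,0]: t=0:+1/96 = 1/96; (3j)²=5/84 [(1 3 4; -1 -1 2)], sign=+1
B: triangle coeff Δ(1,3,4) = 1/252; Σ_t [0,0]: t=0:+1/240 = 1/240; (3j)²=1/84 [(1 3 4; -1 2 -1)], sign=-1
I_A²/I_B² = (5/84)/(1/84) = 5/1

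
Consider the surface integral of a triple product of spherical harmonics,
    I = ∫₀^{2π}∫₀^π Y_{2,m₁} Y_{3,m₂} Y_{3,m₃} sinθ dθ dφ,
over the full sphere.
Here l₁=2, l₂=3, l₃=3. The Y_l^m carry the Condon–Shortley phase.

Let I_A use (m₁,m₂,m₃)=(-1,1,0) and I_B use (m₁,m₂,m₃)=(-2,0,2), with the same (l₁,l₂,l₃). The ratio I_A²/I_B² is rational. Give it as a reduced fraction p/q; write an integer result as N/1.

1/10

Shared (l₁,l₂,l₃)=(2,3,3): N and (l;000)² cancel in I_A²/I_B².
A: Δ = 2!·2!·4!/9! = 1/3780; Racah Σ t=1..2: t=1:−1/12 t=2:+1/8 = 1/24; ⇒ 3j(2 3 3; -1 1 0)² = 1/210, sgn -1
B: Δ = 2!·2!·4!/9! = 1/3780; Racah Σ t=2..2: t=2:+1/24 = 1/24; ⇒ 3j(2 3 3; -2 0 2)² = 1/21, sgn -1
I_A²/I_B² = (1/210)/(1/21) = 1/10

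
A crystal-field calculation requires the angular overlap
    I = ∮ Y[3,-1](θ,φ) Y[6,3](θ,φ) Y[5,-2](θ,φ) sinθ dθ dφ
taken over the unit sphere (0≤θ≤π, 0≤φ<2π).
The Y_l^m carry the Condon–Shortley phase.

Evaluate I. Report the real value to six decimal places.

Rules hold: Σm=0, L=14 even, 3≤5≤9.
N = 7·13·11 = 1001
Δ = 4!·2!·8!/15! = 1/675675
Racah Σ t=1..3: t=1:−1/8640 t=2:+1/2304 t=3:−1/8640 = 7/34560
⇒ 3j(3 6 5; 0 0 0)² = 7/429, sgn -1
Racah Σ t=2..4: t=2:+1/40320 t=3:−1/8640 t=4:+1/34560 = -1/16128
⇒ 3j(3 6 5; -1 3 -2)² = 18/1001, sgn +1
4πI² = N·(3j₀)²·(3jₘ)² = 42/143
I = -1·√(0.293706/4π) = -0.15288036

-0.152880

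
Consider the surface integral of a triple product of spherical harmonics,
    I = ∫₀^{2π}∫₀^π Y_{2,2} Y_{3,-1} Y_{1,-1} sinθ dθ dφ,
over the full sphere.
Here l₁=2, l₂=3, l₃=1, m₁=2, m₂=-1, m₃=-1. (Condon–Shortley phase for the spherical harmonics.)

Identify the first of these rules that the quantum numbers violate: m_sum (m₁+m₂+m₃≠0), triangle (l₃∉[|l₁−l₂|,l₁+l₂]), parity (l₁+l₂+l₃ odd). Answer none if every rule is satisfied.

m₁+m₂+m₃ = 2 − 1 − 1 = 0  ✓
triangle: |2−3|=1 ≤ l₃=1 ≤ 2+3=5  ✓
parity: l₁+l₂+l₃ = 6 is even  ✓

none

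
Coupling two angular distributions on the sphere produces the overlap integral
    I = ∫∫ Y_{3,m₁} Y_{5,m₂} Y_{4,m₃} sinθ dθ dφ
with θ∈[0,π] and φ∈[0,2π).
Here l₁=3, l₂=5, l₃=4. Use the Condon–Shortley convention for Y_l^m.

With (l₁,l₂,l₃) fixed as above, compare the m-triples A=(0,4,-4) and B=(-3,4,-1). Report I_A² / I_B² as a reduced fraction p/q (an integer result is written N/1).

56/45

Shared (l₁,l₂,l₃)=(3,5,4): N and (l;000)² cancel in I_A²/I_B².
A: Δ = 4!·2!·6!/13! = 1/180180; Racah Σ t=3..3: t=3:−1/8640 = -1/8640; ⇒ 3j(3 5 4; 0 4 -4)² = 28/715, sgn -1
B: Δ = 4!·2!·6!/13! = 1/180180; Racah Σ t=4..4: t=4:+1/5760 = 1/5760; ⇒ 3j(3 5 4; -3 4 -1)² = 9/286, sgn -1
I_A²/I_B² = (28/715)/(9/286) = 56/45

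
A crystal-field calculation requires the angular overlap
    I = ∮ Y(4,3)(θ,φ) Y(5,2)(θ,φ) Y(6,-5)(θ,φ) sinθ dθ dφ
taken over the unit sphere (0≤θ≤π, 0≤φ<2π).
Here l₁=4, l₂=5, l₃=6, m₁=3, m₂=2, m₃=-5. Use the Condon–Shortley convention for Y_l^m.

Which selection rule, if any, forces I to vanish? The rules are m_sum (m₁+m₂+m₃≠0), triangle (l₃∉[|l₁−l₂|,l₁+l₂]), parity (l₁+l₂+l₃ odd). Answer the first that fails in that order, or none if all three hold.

azimuthal sum: 3 + 2 − 5 = 0  ✓
1 ≤ 6 ≤ 9 (triangle on l)  ✓
L = 4 + 5 + 6 = 15 (odd)  ✗

parity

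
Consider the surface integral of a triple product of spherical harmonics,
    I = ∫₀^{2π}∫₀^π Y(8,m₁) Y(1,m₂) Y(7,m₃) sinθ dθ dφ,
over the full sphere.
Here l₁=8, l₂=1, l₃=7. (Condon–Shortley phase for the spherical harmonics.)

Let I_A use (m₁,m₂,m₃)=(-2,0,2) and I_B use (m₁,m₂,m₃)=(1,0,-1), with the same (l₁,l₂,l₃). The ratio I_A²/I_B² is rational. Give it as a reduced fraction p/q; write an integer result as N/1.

20/21

Shared (l₁,l₂,l₃)=(8,1,7): N and (l;000)² cancel in I_A²/I_B².
A: Δ = 2!·14!·0!/17! = 1/2040; Racah Σ t=1..1: t=1:−1/43545600 = -1/43545600; ⇒ 3j(8 1 7; -2 0 2)² = 1/34, sgn +1
B: Δ = 2!·14!·0!/17! = 1/2040; Racah Σ t=1..1: t=1:−1/29030400 = -1/29030400; ⇒ 3j(8 1 7; 1 0 -1)² = 21/680, sgn -1
I_A²/I_B² = (1/34)/(21/680) = 20/21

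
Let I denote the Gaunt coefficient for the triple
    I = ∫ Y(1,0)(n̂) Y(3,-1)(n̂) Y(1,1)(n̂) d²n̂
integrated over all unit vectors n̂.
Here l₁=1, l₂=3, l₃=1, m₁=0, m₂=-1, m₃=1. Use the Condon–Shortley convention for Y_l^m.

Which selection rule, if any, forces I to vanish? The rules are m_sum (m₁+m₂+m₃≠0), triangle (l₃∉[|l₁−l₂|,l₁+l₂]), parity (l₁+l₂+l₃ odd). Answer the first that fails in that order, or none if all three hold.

triangle

azimuthal sum: 0 − 1 + 1 = 0  ✓
2 ≤ 1 ≤ 4 (triangle on l)  ✗
L = 1 + 3 + 1 = 5 (odd)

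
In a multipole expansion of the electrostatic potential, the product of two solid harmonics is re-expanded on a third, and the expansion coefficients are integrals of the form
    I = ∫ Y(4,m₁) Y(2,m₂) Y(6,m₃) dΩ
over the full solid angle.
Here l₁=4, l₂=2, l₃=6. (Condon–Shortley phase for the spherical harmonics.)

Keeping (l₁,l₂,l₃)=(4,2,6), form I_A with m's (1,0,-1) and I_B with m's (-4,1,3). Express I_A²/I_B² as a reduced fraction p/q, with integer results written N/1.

l's match ⇒ only the (l;m) 3-j factors differ between A and B.
A: triangle coeff Δ(4,2,6) = 1/6435; Σ_t [0,0]: t=0:+1/2880 = 1/2880; (3j)²=14/429 [(4 2 6; 1 0 -1)], sign=-1
B: triangle coeff Δ(4,2,6) = 1/6435; Σ_t [0,0]: t=0:+1/241920 = 1/241920; (3j)²=1/715 [(4 2 6; -4 1 3)], sign=-1
I_A²/I_B² = (14/429)/(1/715) = 70/3

70/3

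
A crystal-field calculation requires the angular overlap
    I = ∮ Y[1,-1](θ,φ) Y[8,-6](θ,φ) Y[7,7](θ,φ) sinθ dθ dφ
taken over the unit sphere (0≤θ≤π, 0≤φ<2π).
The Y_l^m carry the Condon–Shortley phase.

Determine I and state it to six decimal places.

0.030597

Checks pass: Σm=0; 16 even; l₃=7∈[7,9].
(2·1+1)(2·8+1)(2·7+1) = 765
Δ: 2! 0! 14! / 17! → 1/2040
sum: t=1:−1/25401600 = -1/25401600
3j²(1 8 7; 0 0 0) = Δ·Π!·Σ² = 8/255  (sign +1)
sum: t=2:+1/174356582400 = 1/174356582400
3j²(1 8 7; -1 -6 7) = Δ·Π!·Σ² = 1/2040  (sign +1)
combine: 4πI² = 765·8/255·1/2040 = 1/85
take √, sign +1: I = 0.03059748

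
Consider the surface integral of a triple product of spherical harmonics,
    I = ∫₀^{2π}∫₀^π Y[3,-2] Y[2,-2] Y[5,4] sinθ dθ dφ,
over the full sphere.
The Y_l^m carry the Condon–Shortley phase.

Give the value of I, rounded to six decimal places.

0.268967

Checks pass: Σm=0; 10 even; l₃=5∈[1,5].
(2·3+1)(2·2+1)(2·5+1) = 385
Δ: 0! 6! 4! / 11! → 1/2310
sum: t=0:+1/144 = 1/144
3j²(3 2 5; 0 0 0) = Δ·Π!·Σ² = 10/231  (sign -1)
sum: t=0:+1/2880 = 1/2880
3j²(3 2 5; -2 -2 4) = Δ·Π!·Σ² = 3/55  (sign -1)
combine: 4πI² = 385·10/231·3/55 = 10/11
take √, sign +1: I = 0.26896683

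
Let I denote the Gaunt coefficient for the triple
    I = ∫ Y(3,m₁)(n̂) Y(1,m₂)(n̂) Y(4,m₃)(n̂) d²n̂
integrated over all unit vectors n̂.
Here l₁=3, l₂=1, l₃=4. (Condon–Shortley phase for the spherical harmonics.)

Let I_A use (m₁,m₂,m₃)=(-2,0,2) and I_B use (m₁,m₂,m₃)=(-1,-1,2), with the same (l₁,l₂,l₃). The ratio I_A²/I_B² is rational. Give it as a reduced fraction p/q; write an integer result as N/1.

Same 3,1,4: normalisation and zero-m 3j drop out of the ratio.
A: Δ: 0! 6! 2! / 9! → 1/252; sum: t=0:+1/120 = 1/120; 3j²(3 1 4; -2 0 2) = Δ·Π!·Σ² = 1/21  (sign +1)
B: Δ: 0! 6! 2! / 9! → 1/252; sum: t=0:+1/96 = 1/96; 3j²(3 1 4; -1 -1 2) = Δ·Π!·Σ² = 5/84  (sign +1)
I_A²/I_B² = (1/21)/(5/84) = 4/5

4/5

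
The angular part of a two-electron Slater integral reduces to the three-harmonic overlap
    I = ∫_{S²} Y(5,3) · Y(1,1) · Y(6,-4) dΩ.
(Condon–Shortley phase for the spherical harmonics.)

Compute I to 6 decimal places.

0.274090

m-sum 0 ✓  L=12 even ✓  4≤6≤6 ✓
Π(2lᵢ+1) = 11×3×13 = 429
triangle coeff Δ(5,1,6) = 1/858
Σ_t [0,0]: t=0:+1/14400 = 1/14400
(3j)²=6/143 [(5 1 6; 0 0 0)], sign=+1
Σ_t [0,0]: t=0:+1/161280 = 1/161280
(3j)²=15/286 [(5 1 6; 3 1 -4)], sign=+1
⇒ 4πI² = 135/143
I = (+1)√(135/143/(4π)) = 0.27409047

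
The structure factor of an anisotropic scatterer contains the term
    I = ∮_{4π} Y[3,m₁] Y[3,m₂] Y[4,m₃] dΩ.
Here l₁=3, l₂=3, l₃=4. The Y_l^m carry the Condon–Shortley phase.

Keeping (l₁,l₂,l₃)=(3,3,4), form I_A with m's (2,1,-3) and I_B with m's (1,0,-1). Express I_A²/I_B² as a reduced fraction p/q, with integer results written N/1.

14/15

l's match ⇒ only the (l;m) 3-j factors differ between A and B.
A: triangle coeff Δ(3,3,4) = 1/34650; Σ_t [0,1]: t=0:+1/288 t=1:−1/144 = -1/288; (3j)²=1/99 [(3 3 4; 2 1 -3)], sign=+1
B: triangle coeff Δ(3,3,4) = 1/34650; Σ_t [0,2]: t=0:+1/48 t=1:−1/24 t=2:+1/288 = -5/288; (3j)²=5/462 [(3 3 4; 1 0 -1)], sign=+1
I_A²/I_B² = (1/99)/(5/462) = 14/15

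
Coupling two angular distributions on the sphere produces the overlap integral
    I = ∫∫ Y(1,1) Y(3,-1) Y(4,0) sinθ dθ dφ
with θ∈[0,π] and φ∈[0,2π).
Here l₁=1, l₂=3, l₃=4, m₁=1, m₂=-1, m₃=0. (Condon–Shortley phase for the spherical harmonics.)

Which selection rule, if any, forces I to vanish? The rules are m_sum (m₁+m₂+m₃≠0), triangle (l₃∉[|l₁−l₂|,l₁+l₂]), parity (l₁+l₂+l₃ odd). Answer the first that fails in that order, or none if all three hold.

none

Σmᵢ = 0  ✓
l₃∈[|l₁−l₂|,l₁+l₂]=[2,4], have l₃=4  ✓
Σlᵢ = 8 ⇒ even  ✓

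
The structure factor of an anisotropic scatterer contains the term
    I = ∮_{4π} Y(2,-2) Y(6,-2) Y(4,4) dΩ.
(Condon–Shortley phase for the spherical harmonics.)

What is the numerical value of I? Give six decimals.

0.015904

Rules hold: Σm=0, L=12 even, 4≤4≤8.
N = 5·13·9 = 585
Δ = 4!·0!·8!/13! = 1/6435
Racah Σ t=2..2: t=2:+1/2304 = 1/2304
⇒ 3j(2 6 4; 0 0 0)² = 5/143, sgn +1
Racah Σ t=4..4: t=4:+1/967680 = 1/967680
⇒ 3j(2 6 4; -2 -2 4)² = 1/6435, sgn +1
4πI² = N·(3j₀)²·(3jₘ)² = 5/1573
I = +1·√(0.00317864/4π) = 0.01590434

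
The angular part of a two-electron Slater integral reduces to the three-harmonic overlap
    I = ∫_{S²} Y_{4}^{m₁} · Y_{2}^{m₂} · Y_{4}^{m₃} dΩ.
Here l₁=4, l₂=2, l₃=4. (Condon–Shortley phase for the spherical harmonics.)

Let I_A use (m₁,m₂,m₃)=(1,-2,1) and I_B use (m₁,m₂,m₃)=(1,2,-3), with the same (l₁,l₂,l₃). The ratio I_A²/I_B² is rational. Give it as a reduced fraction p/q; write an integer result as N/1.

Same 4,2,4: normalisation and zero-m 3j drop out of the ratio.
A: Δ: 2! 6! 2! / 11! → 1/13860; sum: t=0:+1/144 = 1/144; 3j²(4 2 4; 1 -2 1) = Δ·Π!·Σ² = 10/231  (sign -1)
B: Δ: 2! 6! 2! / 11! → 1/13860; sum: t=2:+1/480 = 1/480; 3j²(4 2 4; 1 2 -3) = Δ·Π!·Σ² = 3/110  (sign -1)
I_A²/I_B² = (10/231)/(3/110) = 100/63

100/63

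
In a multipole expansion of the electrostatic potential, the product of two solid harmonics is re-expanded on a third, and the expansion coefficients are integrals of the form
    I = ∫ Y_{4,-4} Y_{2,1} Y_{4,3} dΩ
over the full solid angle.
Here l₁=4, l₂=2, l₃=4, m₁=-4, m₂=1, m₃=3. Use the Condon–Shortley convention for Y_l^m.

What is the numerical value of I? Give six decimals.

Rules hold: Σm=0, L=10 even, 2≤4≤6.
N = 9·5·9 = 405
Δ = 2!·6!·2!/11! = 1/13860
Racah Σ t=0..2: t=0:+1/192 t=1:−1/36 t=2:+1/192 = -5/288
⇒ 3j(4 2 4; 0 0 0)² = 20/693, sgn -1
Racah Σ t=2..2: t=2:+1/1440 = 1/1440
⇒ 3j(4 2 4; -4 1 3)² = 7/165, sgn -1
4πI² = N·(3j₀)²·(3jₘ)² = 60/121
I = +1·√(0.495868/4π) = 0.19864517

0.198645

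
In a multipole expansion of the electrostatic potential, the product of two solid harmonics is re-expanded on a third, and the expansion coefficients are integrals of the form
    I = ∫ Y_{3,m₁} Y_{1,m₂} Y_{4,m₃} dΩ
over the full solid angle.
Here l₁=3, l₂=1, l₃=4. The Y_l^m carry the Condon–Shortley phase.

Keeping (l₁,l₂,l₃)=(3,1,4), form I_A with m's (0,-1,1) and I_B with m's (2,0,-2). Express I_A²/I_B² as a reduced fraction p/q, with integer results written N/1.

5/6

Same 3,1,4: normalisation and zero-m 3j drop out of the ratio.
A: Δ: 0! 6! 2! / 9! → 1/252; sum: t=0:+1/72 = 1/72; 3j²(3 1 4; 0 -1 1) = Δ·Π!·Σ² = 5/126  (sign -1)
B: Δ: 0! 6! 2! / 9! → 1/252; sum: t=0:+1/120 = 1/120; 3j²(3 1 4; 2 0 -2) = Δ·Π!·Σ² = 1/21  (sign +1)
I_A²/I_B² = (5/126)/(1/21) = 5/6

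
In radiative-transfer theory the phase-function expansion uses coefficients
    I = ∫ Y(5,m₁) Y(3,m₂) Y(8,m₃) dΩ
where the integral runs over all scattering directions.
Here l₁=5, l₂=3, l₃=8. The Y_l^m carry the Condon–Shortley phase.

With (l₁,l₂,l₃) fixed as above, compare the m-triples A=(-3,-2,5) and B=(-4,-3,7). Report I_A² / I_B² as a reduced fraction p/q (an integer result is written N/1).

27/35

Same 5,3,8: normalisation and zero-m 3j drop out of the ratio.
A: Δ: 0! 10! 6! / 17! → 1/136136; sum: t=0:+1/9676800 = 1/9676800; 3j²(5 3 8; -3 -2 5) = Δ·Π!·Σ² = 27/952  (sign -1)
B: Δ: 0! 10! 6! / 17! → 1/136136; sum: t=0:+1/261273600 = 1/261273600; 3j²(5 3 8; -4 -3 7) = Δ·Π!·Σ² = 5/136  (sign -1)
I_A²/I_B² = (27/952)/(5/136) = 27/35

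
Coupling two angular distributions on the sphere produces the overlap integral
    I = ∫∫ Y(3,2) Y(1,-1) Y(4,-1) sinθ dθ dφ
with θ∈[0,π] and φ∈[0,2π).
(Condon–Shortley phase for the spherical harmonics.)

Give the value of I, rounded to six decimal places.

Checks pass: Σm=0; 8 even; l₃=4∈[2,4].
(2·3+1)(2·1+1)(2·4+1) = 189
Δ: 0! 6! 2! / 9! → 1/252
sum: t=0:+1/36 = 1/36
3j²(3 1 4; 0 0 0) = Δ·Π!·Σ² = 4/63  (sign +1)
sum: t=0:+1/240 = 1/240
3j²(3 1 4; 2 -1 -1) = Δ·Π!·Σ² = 1/84  (sign -1)
combine: 4πI² = 189·4/63·1/84 = 1/7
take √, sign -1: I = -0.10662181

-0.106622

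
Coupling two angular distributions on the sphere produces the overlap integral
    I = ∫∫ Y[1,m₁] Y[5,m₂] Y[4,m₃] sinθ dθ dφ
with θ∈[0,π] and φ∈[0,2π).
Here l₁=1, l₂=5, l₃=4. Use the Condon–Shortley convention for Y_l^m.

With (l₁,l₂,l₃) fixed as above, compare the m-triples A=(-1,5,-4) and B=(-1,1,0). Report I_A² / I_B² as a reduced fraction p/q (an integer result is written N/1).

3/1

l's match ⇒ only the (l;m) 3-j factors differ between A and B.
A: triangle coeff Δ(1,5,4) = 1/495; Σ_t [2,2]: t=2:+1/80640 = 1/80640; (3j)²=1/11 [(1 5 4; -1 5 -4)], sign=+1
B: triangle coeff Δ(1,5,4) = 1/495; Σ_t [2,2]: t=2:+1/1152 = 1/1152; (3j)²=1/33 [(1 5 4; -1 1 0)], sign=+1
I_A²/I_B² = (1/11)/(1/33) = 3/1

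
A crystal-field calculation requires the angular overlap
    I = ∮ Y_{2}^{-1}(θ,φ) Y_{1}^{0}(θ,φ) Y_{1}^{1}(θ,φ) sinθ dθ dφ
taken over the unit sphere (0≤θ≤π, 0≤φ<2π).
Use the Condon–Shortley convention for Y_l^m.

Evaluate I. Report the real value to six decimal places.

m-sum 0 ✓  L=4 even ✓  1≤1≤3 ✓
Π(2lᵢ+1) = 5×3×3 = 45
triangle coeff Δ(2,1,1) = 1/30
Σ_t [1,1]: t=1:−1/1 = -1/1
(3j)²=2/15 [(2 1 1; 0 0 0)], sign=+1
Σ_t [1,1]: t=1:−1/2 = -1/2
(3j)²=1/10 [(2 1 1; -1 0 1)], sign=-1
⇒ 4πI² = 3/5
I = (-1)√(3/5/(4π)) = -0.21850969

-0.218510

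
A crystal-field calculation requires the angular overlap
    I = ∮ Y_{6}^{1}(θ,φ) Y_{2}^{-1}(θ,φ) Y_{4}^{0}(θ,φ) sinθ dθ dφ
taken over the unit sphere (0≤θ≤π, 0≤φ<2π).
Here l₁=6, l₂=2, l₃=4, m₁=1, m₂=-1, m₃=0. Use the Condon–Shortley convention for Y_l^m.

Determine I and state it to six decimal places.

-0.210395

m-sum 0 ✓  L=12 even ✓  4≤4≤8 ✓
Π(2lᵢ+1) = 13×5×9 = 585
triangle coeff Δ(6,2,4) = 1/6435
Σ_t [2,2]: t=2:+1/2304 = 1/2304
(3j)²=5/143 [(6 2 4; 0 0 0)], sign=+1
Σ_t [1,1]: t=1:−1/3456 = -1/3456
(3j)²=35/1287 [(6 2 4; 1 -1 0)], sign=-1
⇒ 4πI² = 875/1573
I = (-1)√(875/1573/(4π)) = -0.21039467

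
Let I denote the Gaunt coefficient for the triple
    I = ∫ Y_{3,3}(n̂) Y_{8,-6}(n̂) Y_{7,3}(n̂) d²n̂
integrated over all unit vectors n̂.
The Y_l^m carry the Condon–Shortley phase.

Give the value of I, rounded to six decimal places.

-0.170387

m-sum 0 ✓  L=18 even ✓  5≤7≤11 ✓
Π(2lᵢ+1) = 7×17×15 = 1785
triangle coeff Δ(3,8,7) = 1/5290740
Σ_t [1,3]: t=1:−1/7257600 t=2:+1/2073600 t=3:−1/7257600 = 1/4838400
(3j)²=252/20995 [(3 8 7; 0 0 0)], sign=-1
Σ_t [0,0]: t=0:+1/348364800 = 1/348364800
(3j)²=11/646 [(3 8 7; 3 -6 3)], sign=+1
⇒ 4πI² = 29106/79781
I = (-1)√(29106/79781/(4π)) = -0.17038705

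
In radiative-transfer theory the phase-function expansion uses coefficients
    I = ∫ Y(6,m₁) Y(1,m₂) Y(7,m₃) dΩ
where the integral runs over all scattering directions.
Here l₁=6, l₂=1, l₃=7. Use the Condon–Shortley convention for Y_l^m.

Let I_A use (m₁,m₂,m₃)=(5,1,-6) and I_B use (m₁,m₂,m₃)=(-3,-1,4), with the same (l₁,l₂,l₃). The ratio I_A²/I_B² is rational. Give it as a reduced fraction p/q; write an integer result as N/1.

Same 6,1,7: normalisation and zero-m 3j drop out of the ratio.
A: Δ: 0! 12! 2! / 15! → 1/1365; sum: t=0:+1/79833600 = 1/79833600; 3j²(6 1 7; 5 1 -6) = Δ·Π!·Σ² = 2/35  (sign -1)
B: Δ: 0! 12! 2! / 15! → 1/1365; sum: t=0:+1/4354560 = 1/4354560; 3j²(6 1 7; -3 -1 4) = Δ·Π!·Σ² = 11/273  (sign -1)
I_A²/I_B² = (2/35)/(11/273) = 78/55

78/55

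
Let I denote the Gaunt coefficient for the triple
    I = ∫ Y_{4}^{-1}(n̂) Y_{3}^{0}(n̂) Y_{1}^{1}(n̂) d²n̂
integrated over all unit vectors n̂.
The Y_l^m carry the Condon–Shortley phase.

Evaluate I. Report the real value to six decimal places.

Checks pass: Σm=0; 8 even; l₃=1∈[1,7].
(2·4+1)(2·3+1)(2·1+1) = 189
Δ: 6! 2! 0! / 9! → 1/252
sum: t=3:−1/36 = -1/36
3j²(4 3 1; 0 0 0) = Δ·Π!·Σ² = 4/63  (sign +1)
sum: t=3:−1/72 = -1/72
3j²(4 3 1; -1 0 1) = Δ·Π!·Σ² = 5/126  (sign -1)
combine: 4πI² = 189·4/63·5/126 = 10/21
take √, sign -1: I = -0.19466390

-0.194664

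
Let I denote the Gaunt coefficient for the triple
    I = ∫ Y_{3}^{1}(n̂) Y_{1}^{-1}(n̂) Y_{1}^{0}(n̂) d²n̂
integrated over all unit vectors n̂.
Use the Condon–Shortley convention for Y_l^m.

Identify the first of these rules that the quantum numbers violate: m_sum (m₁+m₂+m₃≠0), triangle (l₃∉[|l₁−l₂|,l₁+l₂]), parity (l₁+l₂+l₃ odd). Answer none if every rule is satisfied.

azimuthal sum: 1 − 1 + 0 = 0  ✓
2 ≤ 1 ≤ 4 (triangle on l)  ✗
L = 3 + 1 + 1 = 5 (odd)

triangle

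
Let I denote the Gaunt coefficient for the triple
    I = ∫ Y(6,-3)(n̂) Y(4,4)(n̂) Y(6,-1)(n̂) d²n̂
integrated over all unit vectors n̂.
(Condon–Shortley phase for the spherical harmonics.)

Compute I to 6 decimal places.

Checks pass: Σm=0; 16 even; l₃=6∈[2,10].
(2·6+1)(2·4+1)(2·6+1) = 1521
Δ: 4! 8! 4! / 17! → 1/15315300
sum: t=0:+1/829440 t=1:−1/25920 t=2:+1/9216 t=3:−1/25920 t=4:+1/829440 = 7/207360
3j²(6 4 6; 0 0 0) = Δ·Π!·Σ² = 28/2431  (sign +1)
sum: t=4:+1/414720 = 1/414720
3j²(6 4 6; -3 4 -1) = Δ·Π!·Σ² = 49/2431  (sign -1)
combine: 4πI² = 1521·28/2431·49/2431 = 12348/34969
take √, sign -1: I = -0.16763001

-0.167630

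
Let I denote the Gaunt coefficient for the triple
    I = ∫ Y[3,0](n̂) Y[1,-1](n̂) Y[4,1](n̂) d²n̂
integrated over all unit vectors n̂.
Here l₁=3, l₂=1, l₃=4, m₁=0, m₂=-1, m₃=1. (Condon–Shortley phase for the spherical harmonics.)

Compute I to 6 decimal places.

Rules hold: Σm=0, L=8 even, 2≤4≤4.
N = 7·3·9 = 189
Δ = 0!·6!·2!/9! = 1/252
Racah Σ t=0..0: t=0:+1/36 = 1/36
⇒ 3j(3 1 4; 0 0 0)² = 4/63, sgn +1
Racah Σ t=0..0: t=0:+1/72 = 1/72
⇒ 3j(3 1 4; 0 -1 1)² = 5/126, sgn -1
4πI² = N·(3j₀)²·(3jₘ)² = 10/21
I = -1·√(0.47619/4π) = -0.19466390

-0.194664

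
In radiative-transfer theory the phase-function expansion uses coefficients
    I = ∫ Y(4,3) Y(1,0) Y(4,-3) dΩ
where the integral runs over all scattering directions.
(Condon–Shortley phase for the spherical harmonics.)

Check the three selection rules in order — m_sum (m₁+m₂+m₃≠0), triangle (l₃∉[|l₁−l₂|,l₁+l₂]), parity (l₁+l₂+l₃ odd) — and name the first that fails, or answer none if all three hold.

azimuthal sum: 3 + 0 − 3 = 0  ✓
3 ≤ 4 ≤ 5 (triangle on l)  ✓
L = 4 + 1 + 4 = 9 (odd)  ✗

parity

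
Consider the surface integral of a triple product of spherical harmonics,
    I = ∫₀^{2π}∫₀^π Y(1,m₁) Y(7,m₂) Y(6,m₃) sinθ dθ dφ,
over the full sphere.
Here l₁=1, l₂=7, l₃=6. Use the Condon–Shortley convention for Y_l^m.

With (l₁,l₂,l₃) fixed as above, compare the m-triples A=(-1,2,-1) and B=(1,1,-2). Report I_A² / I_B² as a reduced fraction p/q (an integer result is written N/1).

12/5

Shared (l₁,l₂,l₃)=(1,7,6): N and (l;000)² cancel in I_A²/I_B².
A: Δ = 2!·0!·12!/15! = 1/1365; Racah Σ t=2..2: t=2:+1/1209600 = 1/1209600; ⇒ 3j(1 7 6; -1 2 -1)² = 12/455, sgn -1
B: Δ = 2!·0!·12!/15! = 1/1365; Racah Σ t=0..0: t=0:+1/1935360 = 1/1935360; ⇒ 3j(1 7 6; 1 1 -2)² = 1/91, sgn +1
I_A²/I_B² = (12/455)/(1/91) = 12/5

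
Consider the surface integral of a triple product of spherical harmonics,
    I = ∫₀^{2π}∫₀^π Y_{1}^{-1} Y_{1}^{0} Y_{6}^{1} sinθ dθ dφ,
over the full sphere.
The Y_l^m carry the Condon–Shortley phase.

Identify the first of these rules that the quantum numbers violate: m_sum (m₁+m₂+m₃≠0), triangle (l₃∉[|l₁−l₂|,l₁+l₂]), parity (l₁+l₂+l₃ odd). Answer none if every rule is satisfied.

triangle

m₁+m₂+m₃ = -1 + 0 + 1 = 0  ✓
triangle: |1−1|=0 ≤ l₃=6 ≤ 1+1=2  ✗
parity: l₁+l₂+l₃ = 8 is even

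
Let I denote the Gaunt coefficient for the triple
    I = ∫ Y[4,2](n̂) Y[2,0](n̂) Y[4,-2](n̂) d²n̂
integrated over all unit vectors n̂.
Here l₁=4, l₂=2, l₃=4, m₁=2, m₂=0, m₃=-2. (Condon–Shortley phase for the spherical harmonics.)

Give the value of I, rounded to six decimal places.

0.065536

Checks pass: Σm=0; 10 even; l₃=4∈[2,6].
(2·4+1)(2·2+1)(2·4+1) = 405
Δ: 2! 6! 2! / 11! → 1/13860
sum: t=0:+1/192 t=1:−1/36 t=2:+1/192 = -5/288
3j²(4 2 4; 0 0 0) = Δ·Π!·Σ² = 20/693  (sign -1)
sum: t=0:+1/192 t=1:−1/120 t=2:+1/2880 = -1/360
3j²(4 2 4; 2 0 -2) = Δ·Π!·Σ² = 16/3465  (sign -1)
combine: 4πI² = 405·20/693·16/3465 = 320/5929
take √, sign +1: I = 0.06553591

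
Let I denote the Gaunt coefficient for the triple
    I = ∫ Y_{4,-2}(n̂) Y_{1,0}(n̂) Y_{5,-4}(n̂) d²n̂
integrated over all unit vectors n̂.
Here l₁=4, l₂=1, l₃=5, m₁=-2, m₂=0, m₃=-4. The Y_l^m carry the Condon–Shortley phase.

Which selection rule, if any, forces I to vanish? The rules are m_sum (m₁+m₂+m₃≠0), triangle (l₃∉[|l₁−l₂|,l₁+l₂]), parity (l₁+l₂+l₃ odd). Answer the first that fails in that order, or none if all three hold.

m_sum

azimuthal sum: -2 + 0 − 4 = -6  ✗
3 ≤ 5 ≤ 5 (triangle on l)
L = 4 + 1 + 5 = 10 (even)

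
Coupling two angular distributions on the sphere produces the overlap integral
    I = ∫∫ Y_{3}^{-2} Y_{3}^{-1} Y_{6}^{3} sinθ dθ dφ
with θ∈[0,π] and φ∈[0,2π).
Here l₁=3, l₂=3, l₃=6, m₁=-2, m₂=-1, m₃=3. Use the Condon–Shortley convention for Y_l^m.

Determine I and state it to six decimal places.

Rules hold: Σm=0, L=12 even, 0≤6≤6.
N = 7·7·13 = 637
Δ = 0!·6!·6!/13! = 1/12012
Racah Σ t=0..0: t=0:+1/1296 = 1/1296
⇒ 3j(3 3 6; 0 0 0)² = 100/3003, sgn +1
Racah Σ t=0..0: t=0:+1/5760 = 1/5760
⇒ 3j(3 3 6; -2 -1 3)² = 9/286, sgn -1
4πI² = N·(3j₀)²·(3jₘ)² = 1050/1573
I = -1·√(0.667514/4π) = -0.23047581

-0.230476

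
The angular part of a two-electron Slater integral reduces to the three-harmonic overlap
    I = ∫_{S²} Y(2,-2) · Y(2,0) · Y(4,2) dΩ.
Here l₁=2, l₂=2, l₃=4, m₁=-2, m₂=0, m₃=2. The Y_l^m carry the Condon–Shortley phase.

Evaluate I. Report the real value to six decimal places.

0.156078

Rules hold: Σm=0, L=8 even, 0≤4≤4.
N = 5·5·9 = 225
Δ = 0!·4!·4!/9! = 1/630
Racah Σ t=0..0: t=0:+1/16 = 1/16
⇒ 3j(2 2 4; 0 0 0)² = 2/35, sgn +1
Racah Σ t=0..0: t=0:+1/96 = 1/96
⇒ 3j(2 2 4; -2 0 2)² = 1/42, sgn +1
4πI² = N·(3j₀)²·(3jₘ)² = 15/49
I = +1·√(0.306122/4π) = 0.15607835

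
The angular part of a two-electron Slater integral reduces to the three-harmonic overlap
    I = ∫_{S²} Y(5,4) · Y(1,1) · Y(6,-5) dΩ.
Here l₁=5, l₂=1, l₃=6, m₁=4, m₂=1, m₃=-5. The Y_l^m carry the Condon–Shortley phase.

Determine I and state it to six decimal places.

Rules hold: Σm=0, L=12 even, 4≤6≤6.
N = 11·3·13 = 429
Δ = 0!·10!·2!/13! = 1/858
Racah Σ t=0..0: t=0:+1/14400 = 1/14400
⇒ 3j(5 1 6; 0 0 0)² = 6/143, sgn +1
Racah Σ t=0..0: t=0:+1/725760 = 1/725760
⇒ 3j(5 1 6; 4 1 -5)² = 5/78, sgn -1
4πI² = N·(3j₀)²·(3jₘ)² = 15/13
I = -1·√(1.15385/4π) = -0.30301841

-0.303018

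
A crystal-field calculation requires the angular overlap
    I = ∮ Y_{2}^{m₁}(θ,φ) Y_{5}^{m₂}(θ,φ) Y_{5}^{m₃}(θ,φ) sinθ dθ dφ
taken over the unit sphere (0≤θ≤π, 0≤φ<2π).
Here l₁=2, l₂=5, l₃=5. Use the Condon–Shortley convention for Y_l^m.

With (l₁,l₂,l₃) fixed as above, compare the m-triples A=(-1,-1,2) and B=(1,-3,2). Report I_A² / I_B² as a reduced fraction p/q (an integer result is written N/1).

21/50

Shared (l₁,l₂,l₃)=(2,5,5): N and (l;000)² cancel in I_A²/I_B².
A: Δ = 2!·2!·8!/13! = 1/38610; Racah Σ t=1..2: t=1:−1/1440 t=2:+1/2880 = -1/2880; ⇒ 3j(2 5 5; -1 -1 2)² = 7/715, sgn +1
B: Δ = 2!·2!·8!/13! = 1/38610; Racah Σ t=0..1: t=0:+1/2880 t=1:−1/10080 = 1/4032; ⇒ 3j(2 5 5; 1 -3 2)² = 10/429, sgn -1
I_A²/I_B² = (7/715)/(10/429) = 21/50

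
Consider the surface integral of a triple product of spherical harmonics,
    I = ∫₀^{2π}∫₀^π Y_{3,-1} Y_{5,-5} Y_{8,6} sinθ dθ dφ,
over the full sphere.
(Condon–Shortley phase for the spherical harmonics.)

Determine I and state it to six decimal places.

m-sum 0 ✓  L=16 even ✓  2≤8≤8 ✓
Π(2lᵢ+1) = 7×11×17 = 1309
triangle coeff Δ(3,5,8) = 1/136136
Σ_t [0,0]: t=0:+1/518400 = 1/518400
(3j)²=56/2431 [(3 5 8; 0 0 0)], sign=+1
Σ_t [0,0]: t=0:+1/174182400 = 1/174182400
(3j)²=1/136 [(3 5 8; -1 -5 6)], sign=+1
⇒ 4πI² = 49/221
I = (+1)√(49/221/(4π)) = 0.13283024

0.132830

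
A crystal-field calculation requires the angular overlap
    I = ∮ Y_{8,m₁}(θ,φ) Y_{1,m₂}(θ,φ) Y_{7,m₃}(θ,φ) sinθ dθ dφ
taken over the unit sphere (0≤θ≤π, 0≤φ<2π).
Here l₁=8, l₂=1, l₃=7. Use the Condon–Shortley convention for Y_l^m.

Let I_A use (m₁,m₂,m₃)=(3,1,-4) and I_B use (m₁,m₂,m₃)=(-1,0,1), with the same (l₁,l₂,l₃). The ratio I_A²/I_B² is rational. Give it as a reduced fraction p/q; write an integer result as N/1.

Shared (l₁,l₂,l₃)=(8,1,7): N and (l;000)² cancel in I_A²/I_B².
A: Δ = 2!·14!·0!/17! = 1/2040; Racah Σ t=2..2: t=2:+1/479001600 = 1/479001600; ⇒ 3j(8 1 7; 3 1 -4)² = 1/204, sgn -1
B: Δ = 2!·14!·0!/17! = 1/2040; Racah Σ t=1..1: t=1:−1/29030400 = -1/29030400; ⇒ 3j(8 1 7; -1 0 1)² = 21/680, sgn -1
I_A²/I_B² = (1/204)/(21/680) = 10/63

10/63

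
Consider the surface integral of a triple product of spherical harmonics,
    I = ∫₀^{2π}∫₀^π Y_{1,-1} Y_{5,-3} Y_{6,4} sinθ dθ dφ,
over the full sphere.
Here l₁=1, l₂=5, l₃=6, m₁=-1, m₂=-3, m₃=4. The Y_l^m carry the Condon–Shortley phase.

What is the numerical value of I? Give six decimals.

0.274090

Rules hold: Σm=0, L=12 even, 4≤6≤6.
N = 3·11·13 = 429
Δ = 0!·2!·10!/13! = 1/858
Racah Σ t=0..0: t=0:+1/14400 = 1/14400
⇒ 3j(1 5 6; 0 0 0)² = 6/143, sgn +1
Racah Σ t=0..0: t=0:+1/161280 = 1/161280
⇒ 3j(1 5 6; -1 -3 4)² = 15/286, sgn +1
4πI² = N·(3j₀)²·(3jₘ)² = 135/143
I = +1·√(0.944056/4π) = 0.27409047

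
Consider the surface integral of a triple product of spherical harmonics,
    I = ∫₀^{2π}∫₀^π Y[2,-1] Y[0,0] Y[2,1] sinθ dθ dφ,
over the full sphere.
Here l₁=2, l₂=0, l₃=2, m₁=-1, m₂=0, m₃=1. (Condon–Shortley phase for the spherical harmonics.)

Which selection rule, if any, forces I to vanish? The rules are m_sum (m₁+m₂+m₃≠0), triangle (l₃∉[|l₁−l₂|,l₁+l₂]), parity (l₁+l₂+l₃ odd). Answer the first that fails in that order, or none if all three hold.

none

m₁+m₂+m₃ = -1 + 0 + 1 = 0  ✓
triangle: |2−0|=2 ≤ l₃=2 ≤ 2+0=2  ✓
parity: l₁+l₂+l₃ = 4 is even  ✓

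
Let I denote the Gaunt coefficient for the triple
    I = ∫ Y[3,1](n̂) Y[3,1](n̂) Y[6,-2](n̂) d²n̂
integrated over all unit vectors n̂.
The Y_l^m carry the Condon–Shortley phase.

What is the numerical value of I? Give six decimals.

m-sum 0 ✓  L=12 even ✓  0≤6≤6 ✓
Π(2lᵢ+1) = 7×7×13 = 637
triangle coeff Δ(3,3,6) = 1/12012
Σ_t [0,0]: t=0:+1/1296 = 1/1296
(3j)²=100/3003 [(3 3 6; 0 0 0)], sign=+1
Σ_t [0,0]: t=0:+1/2304 = 1/2304
(3j)²=5/143 [(3 3 6; 1 1 -2)], sign=+1
⇒ 4πI² = 3500/4719
I = (+1)√(3500/4719/(4π)) = 0.24294284

0.242943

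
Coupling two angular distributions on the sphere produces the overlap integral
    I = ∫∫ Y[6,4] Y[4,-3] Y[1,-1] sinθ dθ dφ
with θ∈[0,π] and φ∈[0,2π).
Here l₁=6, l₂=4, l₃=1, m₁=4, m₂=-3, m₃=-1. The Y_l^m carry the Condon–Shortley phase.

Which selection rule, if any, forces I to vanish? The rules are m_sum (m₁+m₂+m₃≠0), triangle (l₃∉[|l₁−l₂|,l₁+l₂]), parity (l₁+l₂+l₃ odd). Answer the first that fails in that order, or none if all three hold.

triangle

azimuthal sum: 4 − 3 − 1 = 0  ✓
2 ≤ 1 ≤ 10 (triangle on l)  ✗
L = 6 + 4 + 1 = 11 (odd)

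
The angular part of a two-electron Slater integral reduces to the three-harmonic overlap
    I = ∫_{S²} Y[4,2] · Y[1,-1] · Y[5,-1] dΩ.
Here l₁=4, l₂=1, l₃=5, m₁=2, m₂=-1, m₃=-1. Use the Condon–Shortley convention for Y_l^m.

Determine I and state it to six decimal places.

-0.120286

Rules hold: Σm=0, L=10 even, 3≤5≤5.
N = 9·3·11 = 297
Δ = 0!·8!·2!/11! = 1/495
Racah Σ t=0..0: t=0:+1/576 = 1/576
⇒ 3j(4 1 5; 0 0 0)² = 5/99, sgn -1
Racah Σ t=0..0: t=0:+1/2880 = 1/2880
⇒ 3j(4 1 5; 2 -1 -1)² = 2/165, sgn +1
4πI² = N·(3j₀)²·(3jₘ)² = 2/11
I = -1·√(0.181818/4π) = -0.12028562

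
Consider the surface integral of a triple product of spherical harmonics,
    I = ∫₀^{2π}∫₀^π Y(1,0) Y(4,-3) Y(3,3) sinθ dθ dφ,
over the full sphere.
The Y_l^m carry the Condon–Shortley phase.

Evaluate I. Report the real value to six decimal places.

Rules hold: Σm=0, L=8 even, 3≤3≤5.
N = 3·9·7 = 189
Δ = 2!·0!·6!/9! = 1/252
Racah Σ t=1..1: t=1:−1/36 = -1/36
⇒ 3j(1 4 3; 0 0 0)² = 4/63, sgn +1
Racah Σ t=1..1: t=1:−1/720 = -1/720
⇒ 3j(1 4 3; 0 -3 3)² = 1/36, sgn -1
4πI² = N·(3j₀)²·(3jₘ)² = 1/3
I = -1·√(0.333333/4π) = -0.16286750

-0.162868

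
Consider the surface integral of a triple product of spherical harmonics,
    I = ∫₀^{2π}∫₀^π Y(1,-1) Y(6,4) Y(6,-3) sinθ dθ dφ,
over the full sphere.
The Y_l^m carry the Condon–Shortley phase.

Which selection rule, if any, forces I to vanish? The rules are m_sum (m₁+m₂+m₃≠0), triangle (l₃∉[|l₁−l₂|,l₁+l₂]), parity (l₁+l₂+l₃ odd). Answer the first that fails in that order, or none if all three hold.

m₁+m₂+m₃ = -1 + 4 − 3 = 0  ✓
triangle: |1−6|=5 ≤ l₃=6 ≤ 1+6=7  ✓
parity: l₁+l₂+l₃ = 13 is odd  ✗

parity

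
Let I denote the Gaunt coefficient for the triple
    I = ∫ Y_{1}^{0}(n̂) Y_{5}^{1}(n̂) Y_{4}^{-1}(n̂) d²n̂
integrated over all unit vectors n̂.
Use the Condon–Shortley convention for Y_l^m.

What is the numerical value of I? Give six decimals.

-0.240571

m-sum 0 ✓  L=10 even ✓  4≤4≤6 ✓
Π(2lᵢ+1) = 3×11×9 = 297
triangle coeff Δ(1,5,4) = 1/495
Σ_t [1,1]: t=1:−1/576 = -1/576
(3j)²=5/99 [(1 5 4; 0 0 0)], sign=-1
Σ_t [1,1]: t=1:−1/720 = -1/720
(3j)²=8/165 [(1 5 4; 0 1 -1)], sign=+1
⇒ 4πI² = 8/11
I = (-1)√(8/11/(4π)) = -0.24057125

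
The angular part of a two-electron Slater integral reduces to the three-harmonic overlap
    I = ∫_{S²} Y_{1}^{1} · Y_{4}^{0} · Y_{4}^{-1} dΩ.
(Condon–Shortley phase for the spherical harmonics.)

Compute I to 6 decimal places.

Σlᵢ=9 odd — θ-integrand is odd under cosθ→−cosθ; I=0

0.000000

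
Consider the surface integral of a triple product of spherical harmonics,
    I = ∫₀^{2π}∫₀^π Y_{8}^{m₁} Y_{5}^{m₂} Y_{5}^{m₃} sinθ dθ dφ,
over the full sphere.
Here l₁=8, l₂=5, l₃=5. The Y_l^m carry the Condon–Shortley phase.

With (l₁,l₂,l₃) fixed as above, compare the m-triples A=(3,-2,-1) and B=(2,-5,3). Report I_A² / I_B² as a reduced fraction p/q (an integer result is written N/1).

Same 8,5,5: normalisation and zero-m 3j drop out of the ratio.
A: Δ: 8! 8! 2! / 19! → 1/37413090; sum: t=1:−1/5806080 t=2:+1/1036800 t=3:−1/2073600 = 1/3225600; 3j²(8 5 5; 3 -2 -1) = Δ·Π!·Σ² = 27/4199  (sign +1)
B: Δ: 8! 8! 2! / 19! → 1/37413090; sum: t=0:+1/116121600 = 1/116121600; 3j²(8 5 5; 2 -5 3) = Δ·Π!·Σ² = 70/46189  (sign +1)
I_A²/I_B² = (27/4199)/(70/46189) = 297/70

297/70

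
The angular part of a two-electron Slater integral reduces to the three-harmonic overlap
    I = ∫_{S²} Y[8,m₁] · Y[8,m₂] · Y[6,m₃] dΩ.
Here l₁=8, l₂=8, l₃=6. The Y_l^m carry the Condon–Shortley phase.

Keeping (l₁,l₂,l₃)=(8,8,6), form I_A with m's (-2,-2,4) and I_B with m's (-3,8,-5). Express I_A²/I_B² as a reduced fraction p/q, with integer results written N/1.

l's match ⇒ only the (l;m) 3-j factors differ between A and B.
A: triangle coeff Δ(8,8,6) = 1/13742520792; Σ_t [4,6]: t=4:+1/597196800 t=5:−1/207360000 t=6:+1/597196800 = -11/7464960000; (3j)²=756/96577 [(8 8 6; -2 -2 4)], sign=-1
B: triangle coeff Δ(8,8,6) = 1/13742520792; Σ_t [10,10]: t=10:+1/313528320000 = 1/313528320000; (3j)²=22/7429 [(8 8 6; -3 8 -5)], sign=-1
I_A²/I_B² = (756/96577)/(22/7429) = 378/143

378/143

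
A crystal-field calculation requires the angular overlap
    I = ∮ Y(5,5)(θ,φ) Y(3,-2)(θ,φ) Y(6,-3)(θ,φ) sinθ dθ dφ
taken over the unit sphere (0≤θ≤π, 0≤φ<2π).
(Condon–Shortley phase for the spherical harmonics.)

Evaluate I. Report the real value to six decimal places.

Rules hold: Σm=0, L=14 even, 2≤6≤8.
N = 11·7·13 = 1001
Δ = 2!·8!·4!/15! = 1/675675
Racah Σ t=0..2: t=0:+1/8640 t=1:−1/2304 t=2:+1/8640 = -7/34560
⇒ 3j(5 3 6; 0 0 0)² = 7/429, sgn -1
Racah Σ t=0..0: t=0:+1/483840 = 1/483840
⇒ 3j(5 3 6; 5 -2 -3)² = 6/1001, sgn -1
4πI² = N·(3j₀)²·(3jₘ)² = 14/143
I = +1·√(0.0979021/4π) = 0.08826552

0.088266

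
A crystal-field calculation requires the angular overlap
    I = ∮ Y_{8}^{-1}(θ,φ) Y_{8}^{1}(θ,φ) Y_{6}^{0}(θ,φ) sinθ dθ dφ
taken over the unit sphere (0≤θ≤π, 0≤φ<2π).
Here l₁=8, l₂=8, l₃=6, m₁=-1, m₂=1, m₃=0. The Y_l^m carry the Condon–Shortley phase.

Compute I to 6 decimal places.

-0.076091

Checks pass: Σm=0; 22 even; l₃=6∈[0,16].
(2·8+1)(2·8+1)(2·6+1) = 3757
Δ: 10! 6! 6! / 23! → 1/13742520792
sum: t=2:+1/41803776000 t=3:−1/435456000 t=4:+1/39813120 t=5:−1/18662400 t=6:+1/39813120 t=7:−1/435456000 t=8:+1/41803776000 = -11/1393459200
3j²(8 8 6; 0 0 0) = Δ·Π!·Σ² = 600/96577  (sign -1)
sum: t=3:−1/15676416000 t=4:+1/248832000 t=5:−1/33177600 t=6:+1/22394880 t=7:−1/69672960 t=8:+1/1161216000 t=9:−1/188116992000 = 187/37623398400
3j²(8 8 6; -1 1 0) = Δ·Π!·Σ² = 425/136344  (sign +1)
combine: 4πI² = 3757·600/96577·425/136344 = 180625/2482597
take √, sign -1: I = -0.07609058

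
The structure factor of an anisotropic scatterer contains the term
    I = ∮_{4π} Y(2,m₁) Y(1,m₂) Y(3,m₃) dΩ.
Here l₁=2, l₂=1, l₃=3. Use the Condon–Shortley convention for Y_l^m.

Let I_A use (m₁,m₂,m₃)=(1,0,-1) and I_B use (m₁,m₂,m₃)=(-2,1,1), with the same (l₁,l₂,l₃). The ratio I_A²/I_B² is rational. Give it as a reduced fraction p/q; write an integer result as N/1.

8/1

Shared (l₁,l₂,l₃)=(2,1,3): N and (l;000)² cancel in I_A²/I_B².
A: Δ = 0!·4!·2!/7! = 1/105; Racah Σ t=0..0: t=0:+1/6 = 1/6; ⇒ 3j(2 1 3; 1 0 -1)² = 8/105, sgn +1
B: Δ = 0!·4!·2!/7! = 1/105; Racah Σ t=0..0: t=0:+1/48 = 1/48; ⇒ 3j(2 1 3; -2 1 1)² = 1/105, sgn +1
I_A²/I_B² = (8/105)/(1/105) = 8/1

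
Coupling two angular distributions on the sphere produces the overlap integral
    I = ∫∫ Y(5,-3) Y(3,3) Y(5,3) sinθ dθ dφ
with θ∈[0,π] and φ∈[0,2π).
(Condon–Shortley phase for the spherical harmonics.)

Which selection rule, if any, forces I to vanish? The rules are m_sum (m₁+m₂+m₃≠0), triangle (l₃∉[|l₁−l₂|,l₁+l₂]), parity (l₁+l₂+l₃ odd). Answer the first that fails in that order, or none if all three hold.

m_sum

m₁+m₂+m₃ = -3 + 3 + 3 = 3  ✗
triangle: |5−3|=2 ≤ l₃=5 ≤ 5+3=8
parity: l₁+l₂+l₃ = 13 is odd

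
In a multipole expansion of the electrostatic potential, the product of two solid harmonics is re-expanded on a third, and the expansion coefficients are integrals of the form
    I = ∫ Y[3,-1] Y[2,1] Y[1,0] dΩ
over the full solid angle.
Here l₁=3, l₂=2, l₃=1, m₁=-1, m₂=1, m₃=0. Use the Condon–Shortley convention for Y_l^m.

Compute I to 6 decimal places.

-0.233597

Rules hold: Σm=0, L=6 even, 1≤1≤5.
N = 7·5·3 = 105
Δ = 4!·2!·0!/7! = 1/105
Racah Σ t=2..2: t=2:+1/4 = 1/4
⇒ 3j(3 2 1; 0 0 0)² = 3/35, sgn -1
Racah Σ t=3..3: t=3:−1/6 = -1/6
⇒ 3j(3 2 1; -1 1 0)² = 8/105, sgn +1
4πI² = N·(3j₀)²·(3jₘ)² = 24/35
I = -1·√(0.685714/4π) = -0.23359668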